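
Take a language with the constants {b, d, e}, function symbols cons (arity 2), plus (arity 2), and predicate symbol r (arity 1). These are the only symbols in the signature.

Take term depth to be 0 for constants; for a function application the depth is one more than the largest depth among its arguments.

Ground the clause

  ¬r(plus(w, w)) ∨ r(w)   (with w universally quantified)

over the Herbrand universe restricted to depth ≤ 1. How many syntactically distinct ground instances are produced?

21

Ground terms of depth ≤ 1:
  Write N_k for the number of ground terms of depth ≤ k. A term of depth ≤ k is either a constant or a function symbol applied to arguments of depth ≤ k−1, so N_k = 3 + N_{k-1}^2 + N_{k-1}^2.
  N_0 = 3
  N_1 = 3 + 3^2 + 3^2 = 21
So there are 21 ground terms available for substitution.
The variable w ranges independently over the available ground terms, and distinct assignments produce distinct instances.
Number of ground instances = 21.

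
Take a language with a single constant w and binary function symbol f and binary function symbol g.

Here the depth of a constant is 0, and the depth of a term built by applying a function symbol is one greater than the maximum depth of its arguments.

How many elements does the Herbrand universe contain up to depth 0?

Write N_k for the number of ground terms of depth ≤ k. A term of depth ≤ k is either a constant or a function symbol applied to arguments of depth ≤ k−1, so N_k = 1 + N_{k-1}^2 + N_{k-1}^2.
N_0 = 1
Explicitly: w.

1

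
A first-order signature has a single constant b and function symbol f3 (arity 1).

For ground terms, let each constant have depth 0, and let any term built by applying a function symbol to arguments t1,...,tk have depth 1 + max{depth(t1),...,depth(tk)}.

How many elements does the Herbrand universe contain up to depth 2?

3

Write N_k for the number of ground terms of depth ≤ k. A term of depth ≤ k is either a constant or a function symbol applied to arguments of depth ≤ k−1, so N_k = 1 + N_{k-1}.
N_0 = 1
N_1 = 1 + 1 = 2
N_2 = 1 + 2 = 3
Explicitly: b, f3(b), f3(f3(b)).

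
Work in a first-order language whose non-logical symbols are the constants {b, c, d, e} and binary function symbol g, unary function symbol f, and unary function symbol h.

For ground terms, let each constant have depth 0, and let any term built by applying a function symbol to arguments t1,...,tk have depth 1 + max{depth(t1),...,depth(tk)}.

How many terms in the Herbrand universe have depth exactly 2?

816

Count level by level. With function symbols g/2, f/1, h/1, the terms of depth ≤ k are the 4 constants together with each function applied to depth-≤(k−1) tuples, so N_k = 4 + N_{k-1}^2 + N_{k-1} + N_{k-1}.
N_0 = 4
N_1 = 4 + 4^2 + 4 + 4 = 28
N_2 = 4 + 28^2 + 28 + 28 = 844
Terms of depth exactly 2: N_2 − N_1 = 844 − 28 = 816.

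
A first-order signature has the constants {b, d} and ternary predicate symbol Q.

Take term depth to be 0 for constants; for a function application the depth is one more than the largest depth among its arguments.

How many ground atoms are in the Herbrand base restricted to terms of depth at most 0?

First count ground terms of depth ≤ 0.
With no function symbols every ground term is a constant, so there are exactly 2 ground terms at every depth bound.
N_0 = 2
Explicitly: b, d.
So |H| = 2.
For each predicate symbol, the number of ground atoms is |H| raised to its arity; summing:
  Q: 2^3 = 8
Total ground atoms: 8.

8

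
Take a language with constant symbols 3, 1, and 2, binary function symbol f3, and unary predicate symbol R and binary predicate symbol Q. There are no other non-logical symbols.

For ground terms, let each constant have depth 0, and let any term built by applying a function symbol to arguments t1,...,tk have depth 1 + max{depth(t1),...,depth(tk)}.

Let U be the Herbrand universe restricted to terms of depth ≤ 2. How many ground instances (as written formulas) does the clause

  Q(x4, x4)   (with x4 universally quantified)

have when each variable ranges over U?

147

Ground terms of depth ≤ 2:
  Count level by level. With function symbols f3/2, the terms of depth ≤ k are the 3 constants together with each function applied to depth-≤(k−1) tuples, so N_k = 3 + N_{k-1}^2.
  N_0 = 3
  N_1 = 3 + 3^2 = 12
  N_2 = 3 + 12^2 = 147
So there are 147 ground terms available for substitution.
The body mentions the single quantified variable x4; since ground terms form a free algebra, no two substitutions collapse to the same formula.
Number of ground instances = 147.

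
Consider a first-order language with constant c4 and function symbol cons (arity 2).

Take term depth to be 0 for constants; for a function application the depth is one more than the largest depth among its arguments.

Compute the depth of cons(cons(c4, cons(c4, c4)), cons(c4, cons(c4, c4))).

3

depth(cons(c4, c4)) = 1 + max(0, 0) = 1
depth(cons(c4, cons(c4, c4))) = 1 + max(0, 1) = 2
depth(cons(cons(c4, cons(c4, c4)), cons(c4, cons(c4, c4)))) = 1 + max(2, 2) = 3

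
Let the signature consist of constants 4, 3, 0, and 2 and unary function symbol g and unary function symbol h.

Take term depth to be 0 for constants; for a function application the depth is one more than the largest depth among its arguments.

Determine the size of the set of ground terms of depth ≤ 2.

Write N_k for the number of ground terms of depth ≤ k. A term of depth ≤ k is either a constant or a function symbol applied to arguments of depth ≤ k−1, so N_k = 4 + N_{k-1} + N_{k-1}.
N_0 = 4
N_1 = 4 + 4 + 4 = 12
N_2 = 4 + 12 + 12 = 28

28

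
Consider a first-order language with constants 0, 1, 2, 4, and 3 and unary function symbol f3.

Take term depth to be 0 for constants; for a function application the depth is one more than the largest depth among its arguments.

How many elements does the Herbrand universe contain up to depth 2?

15

Write N_k for the number of ground terms of depth ≤ k. A term of depth ≤ k is either a constant or a function symbol applied to arguments of depth ≤ k−1, so N_k = 5 + N_{k-1}.
N_0 = 5
N_1 = 5 + 5 = 10
N_2 = 5 + 10 = 15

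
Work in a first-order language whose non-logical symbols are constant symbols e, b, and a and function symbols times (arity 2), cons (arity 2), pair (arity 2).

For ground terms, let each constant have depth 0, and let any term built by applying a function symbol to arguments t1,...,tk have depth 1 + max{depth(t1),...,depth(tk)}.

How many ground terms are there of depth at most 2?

Let N_k count ground terms of depth at most k. Each non-constant term of depth ≤ k is some function symbol applied to depth-≤(k−1) arguments, giving N_k = 3 + N_{k-1}^2 + N_{k-1}^2 + N_{k-1}^2.
N_0 = 3
N_1 = 3 + 3^2 + 3^2 + 3^2 = 30
N_2 = 3 + 30^2 + 30^2 + 30^2 = 2703

2703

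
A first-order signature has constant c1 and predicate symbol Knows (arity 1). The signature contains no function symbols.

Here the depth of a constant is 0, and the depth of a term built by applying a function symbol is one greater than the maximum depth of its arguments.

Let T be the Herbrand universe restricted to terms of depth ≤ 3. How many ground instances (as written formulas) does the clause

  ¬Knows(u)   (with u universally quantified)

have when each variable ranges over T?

1

Ground terms of depth ≤ 3:
  With no function symbols every ground term is a constant, so there is exactly 1 ground term at every depth bound.
  N_0 = 1
  N_1 = 1
  N_2 = 1
  N_3 = 1
So there is exactly 1 ground term available for substitution.
There is 1 variable to instantiate (u),  occurring in at least one literal, so different choices give different ground instances.
Number of ground instances = 1.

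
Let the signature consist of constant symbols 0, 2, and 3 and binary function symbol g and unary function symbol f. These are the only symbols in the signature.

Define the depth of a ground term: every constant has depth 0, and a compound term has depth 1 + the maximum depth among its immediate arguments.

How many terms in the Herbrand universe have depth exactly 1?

12

Let N_k = |{terms of depth ≤ k}|. Then N_0 = 3 and N_k = 3 + N_{k-1}^2 + N_{k-1} for k ≥ 1 (one summand per function symbol, arity giving the exponent).
N_0 = 3
N_1 = 3 + 3^2 + 3 = 15
Terms of depth exactly 1: N_1 − N_0 = 15 − 3 = 12.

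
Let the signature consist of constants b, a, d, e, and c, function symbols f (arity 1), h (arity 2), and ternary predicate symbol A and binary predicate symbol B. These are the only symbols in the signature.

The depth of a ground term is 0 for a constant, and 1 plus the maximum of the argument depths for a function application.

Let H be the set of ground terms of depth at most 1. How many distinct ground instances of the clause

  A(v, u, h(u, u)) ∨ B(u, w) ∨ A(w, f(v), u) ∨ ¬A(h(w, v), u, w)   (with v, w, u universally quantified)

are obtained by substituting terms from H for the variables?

42875

Ground terms of depth ≤ 1:
  Write N_k for the number of ground terms of depth ≤ k. A term of depth ≤ k is either a constant or a function symbol applied to arguments of depth ≤ k−1, so N_k = 5 + N_{k-1} + N_{k-1}^2.
  N_0 = 5
  N_1 = 5 + 5 + 5^2 = 35
So there are 35 ground terms available for substitution.
The clause has 3 distinct variables (v, w, u), each appearing in the body. In the free term algebra distinct substitutions yield syntactically distinct ground instances.
Number of ground instances = 35^3 = 42875.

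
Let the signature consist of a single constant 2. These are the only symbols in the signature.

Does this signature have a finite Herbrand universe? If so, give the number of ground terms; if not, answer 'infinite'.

There are no function symbols, so the only ground term is the single constant.
The Herbrand universe is {2}, finite with 1 element.

1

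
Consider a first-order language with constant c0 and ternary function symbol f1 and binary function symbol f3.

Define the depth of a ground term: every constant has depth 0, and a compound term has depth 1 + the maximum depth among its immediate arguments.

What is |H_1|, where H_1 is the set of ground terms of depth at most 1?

Let N_k = |{terms of depth ≤ k}|. Then N_0 = 1 and N_k = 1 + N_{k-1}^3 + N_{k-1}^2 for k ≥ 1 (one summand per function symbol, arity giving the exponent).
N_0 = 1
N_1 = 1 + 1^3 + 1^2 = 3
Explicitly: c0, f1(c0, c0, c0), f3(c0, c0).

3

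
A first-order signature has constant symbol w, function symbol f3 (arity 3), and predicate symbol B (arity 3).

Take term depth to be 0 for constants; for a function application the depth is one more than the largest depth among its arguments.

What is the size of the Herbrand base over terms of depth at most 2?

First count ground terms of depth ≤ 2.
Let N_k count ground terms of depth at most k. Each non-constant term of depth ≤ k is some function symbol applied to depth-≤(k−1) arguments, giving N_k = 1 + N_{k-1}^3.
N_0 = 1
N_1 = 1 + 1^3 = 2
N_2 = 1 + 2^3 = 9
So |H| = 9.
Ground atoms are formed by filling each argument slot of a predicate with a term from H, so an r-ary predicate gives |H|^r atoms:
  B: 9^3 = 729
Total ground atoms: 729.

729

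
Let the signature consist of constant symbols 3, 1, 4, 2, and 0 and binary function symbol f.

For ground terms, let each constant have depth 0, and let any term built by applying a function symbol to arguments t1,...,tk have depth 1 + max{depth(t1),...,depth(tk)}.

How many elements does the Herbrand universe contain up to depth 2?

Let N_k count ground terms of depth at most k. Each non-constant term of depth ≤ k is some function symbol applied to depth-≤(k−1) arguments, giving N_k = 5 + N_{k-1}^2.
N_0 = 5
N_1 = 5 + 5^2 = 30
N_2 = 5 + 30^2 = 905

905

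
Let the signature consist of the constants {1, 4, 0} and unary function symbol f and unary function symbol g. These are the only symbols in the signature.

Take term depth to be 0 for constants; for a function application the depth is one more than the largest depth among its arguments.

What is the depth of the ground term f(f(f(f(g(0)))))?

5

depth(g(0)) = 1 + depth(0) = 1 + 0 = 1
depth(f(g(0))) = 1 + depth(g(0)) = 1 + 1 = 2
depth(f(f(g(0)))) = 1 + depth(f(g(0))) = 1 + 2 = 3
depth(f(f(f(g(0))))) = 1 + depth(f(f(g(0)))) = 1 + 3 = 4
depth(f(f(f(f(g(0)))))) = 1 + depth(f(f(f(g(0))))) = 1 + 4 = 5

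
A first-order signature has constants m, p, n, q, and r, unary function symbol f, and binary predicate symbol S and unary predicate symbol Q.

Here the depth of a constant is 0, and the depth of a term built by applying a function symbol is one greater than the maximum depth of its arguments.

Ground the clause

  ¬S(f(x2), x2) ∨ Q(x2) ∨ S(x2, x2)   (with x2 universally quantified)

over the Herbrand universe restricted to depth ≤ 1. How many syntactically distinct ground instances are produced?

10

Ground terms of depth ≤ 1:
  Let N_k = |{terms of depth ≤ k}|. Then N_0 = 5 and N_k = 5 + N_{k-1} for k ≥ 1 (one summand per function symbol, arity giving the exponent).
  N_0 = 5
  N_1 = 5 + 5 = 10
So there are 10 ground terms available for substitution.
The clause has 1 distinct variable (x2), which appears in the body. In the free term algebra distinct substitutions yield syntactically distinct ground instances.
Number of ground instances = 10.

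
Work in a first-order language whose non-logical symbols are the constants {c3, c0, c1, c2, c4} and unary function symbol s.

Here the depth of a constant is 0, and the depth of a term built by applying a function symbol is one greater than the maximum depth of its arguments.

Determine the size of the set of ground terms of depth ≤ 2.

Count level by level. With function symbols s/1, the terms of depth ≤ k are the 5 constants together with each function applied to depth-≤(k−1) tuples, so N_k = 5 + N_{k-1}.
N_0 = 5
N_1 = 5 + 5 = 10
N_2 = 5 + 10 = 15

15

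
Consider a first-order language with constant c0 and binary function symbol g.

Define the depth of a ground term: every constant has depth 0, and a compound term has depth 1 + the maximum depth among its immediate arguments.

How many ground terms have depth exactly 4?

651

If N_k denotes the number of depth-≤k ground terms, the 1 constant gives N_0 = 1, and each function symbol of arity r contributes N_{k-1}^r new terms at level k: N_k = 1 + N_{k-1}^2.
N_0 = 1
N_1 = 1 + 1^2 = 2
N_2 = 1 + 2^2 = 5
N_3 = 1 + 5^2 = 26
N_4 = 1 + 26^2 = 677
Terms of depth exactly 4: N_4 − N_3 = 677 − 26 = 651.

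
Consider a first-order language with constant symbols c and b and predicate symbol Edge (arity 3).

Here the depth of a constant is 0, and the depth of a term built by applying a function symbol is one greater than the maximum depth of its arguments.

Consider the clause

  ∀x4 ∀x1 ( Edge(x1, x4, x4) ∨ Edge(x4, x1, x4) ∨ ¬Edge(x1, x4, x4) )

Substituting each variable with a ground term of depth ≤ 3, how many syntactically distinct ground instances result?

4

Ground terms of depth ≤ 3:
  With no function symbols every ground term is a constant, so there are exactly 2 ground terms at every depth bound.
  N_0 = 2
  N_1 = 2
  N_2 = 2
  N_3 = 2
  Explicitly: c, b.
So there are 2 ground terms available for substitution.
Each of x4, x1 ranges independently over the available ground terms, and distinct assignments produce distinct instances.
Number of ground instances = 2^2 = 4.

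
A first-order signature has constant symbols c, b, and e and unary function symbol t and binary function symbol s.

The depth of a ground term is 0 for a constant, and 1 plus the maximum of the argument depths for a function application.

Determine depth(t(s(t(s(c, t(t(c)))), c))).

depth(t(c)) = 1 + depth(c) = 1 + 0 = 1
depth(t(t(c))) = 1 + depth(t(c)) = 1 + 1 = 2
depth(s(c, t(t(c)))) = 1 + max(0, 2) = 3
depth(t(s(c, t(t(c))))) = 1 + depth(s(c, t(t(c)))) = 1 + 3 = 4
depth(s(t(s(c, t(t(c)))), c)) = 1 + max(4, 0) = 5
depth(t(s(t(s(c, t(t(c)))), c))) = 1 + depth(s(t(s(c, t(t(c)))), c)) = 1 + 5 = 6

6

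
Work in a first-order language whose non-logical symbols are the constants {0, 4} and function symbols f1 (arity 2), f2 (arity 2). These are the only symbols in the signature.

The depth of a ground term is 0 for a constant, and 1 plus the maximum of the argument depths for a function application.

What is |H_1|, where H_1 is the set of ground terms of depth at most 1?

Write N_k for the number of ground terms of depth ≤ k. A term of depth ≤ k is either a constant or a function symbol applied to arguments of depth ≤ k−1, so N_k = 2 + N_{k-1}^2 + N_{k-1}^2.
N_0 = 2
N_1 = 2 + 2^2 + 2^2 = 10
Explicitly: 0, 4, f1(0, 0), f1(0, 4), f1(4, 0), f1(4, 4), f2(0, 0), f2(0, 4), f2(4, 0), f2(4, 4).

10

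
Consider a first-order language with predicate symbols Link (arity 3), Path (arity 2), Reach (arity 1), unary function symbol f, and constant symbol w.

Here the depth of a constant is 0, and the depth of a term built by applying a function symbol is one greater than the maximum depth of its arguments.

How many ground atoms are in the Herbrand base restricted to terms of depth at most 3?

84

First count ground terms of depth ≤ 3.
Write N_k for the number of ground terms of depth ≤ k. A term of depth ≤ k is either a constant or a function symbol applied to arguments of depth ≤ k−1, so N_k = 1 + N_{k-1}.
N_0 = 1
N_1 = 1 + 1 = 2
N_2 = 1 + 2 = 3
N_3 = 1 + 3 = 4
So |H| = 4.
For each predicate symbol, the number of ground atoms is |H| raised to its arity; summing:
  Link: 4^3 = 64;  Path: 4^2 = 16;  Reach: 4
Total ground atoms: 64 + 16 + 4 = 84.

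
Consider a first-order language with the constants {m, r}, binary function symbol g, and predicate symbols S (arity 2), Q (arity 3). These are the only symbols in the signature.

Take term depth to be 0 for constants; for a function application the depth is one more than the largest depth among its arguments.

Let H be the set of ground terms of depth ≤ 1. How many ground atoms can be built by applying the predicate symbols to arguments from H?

252

First count ground terms of depth ≤ 1.
If N_k denotes the number of depth-≤k ground terms, the 2 constants give N_0 = 2, and each function symbol of arity r contributes N_{k-1}^r new terms at level k: N_k = 2 + N_{k-1}^2.
N_0 = 2
N_1 = 2 + 2^2 = 6
Explicitly: m, r, g(m, m), g(m, r), g(r, m), g(r, r).
So |H| = 6.
For each predicate symbol, the number of ground atoms is |H| raised to its arity; summing:
  S: 6^2 = 36;  Q: 6^3 = 216
Total ground atoms: 36 + 216 = 252.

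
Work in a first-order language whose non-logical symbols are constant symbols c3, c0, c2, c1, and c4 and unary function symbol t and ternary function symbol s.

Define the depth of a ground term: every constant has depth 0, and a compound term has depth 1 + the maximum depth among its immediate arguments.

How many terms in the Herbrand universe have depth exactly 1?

130

Let N_k = |{terms of depth ≤ k}|. Then N_0 = 5 and N_k = 5 + N_{k-1} + N_{k-1}^3 for k ≥ 1 (one summand per function symbol, arity giving the exponent).
N_0 = 5
N_1 = 5 + 5 + 5^3 = 135
Terms of depth exactly 1: N_1 − N_0 = 135 − 5 = 130.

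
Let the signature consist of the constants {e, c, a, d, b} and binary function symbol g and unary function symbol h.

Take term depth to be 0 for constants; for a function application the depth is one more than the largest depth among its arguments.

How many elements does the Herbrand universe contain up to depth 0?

Count level by level. With function symbols g/2, h/1, the terms of depth ≤ k are the 5 constants together with each function applied to depth-≤(k−1) tuples, so N_k = 5 + N_{k-1}^2 + N_{k-1}.
N_0 = 5

5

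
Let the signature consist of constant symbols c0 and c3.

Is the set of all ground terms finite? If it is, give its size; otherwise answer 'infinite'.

2

There are no function symbols, so every ground term is one of the 2 constants.
The Herbrand universe is {c0, c3}, which is finite with 2 elements.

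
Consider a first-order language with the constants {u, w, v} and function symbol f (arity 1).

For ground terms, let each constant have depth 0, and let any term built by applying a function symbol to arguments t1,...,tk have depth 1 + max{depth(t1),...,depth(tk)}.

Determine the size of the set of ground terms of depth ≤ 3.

If N_k denotes the number of depth-≤k ground terms, the 3 constants give N_0 = 3, and each function symbol of arity r contributes N_{k-1}^r new terms at level k: N_k = 3 + N_{k-1}.
N_0 = 3
N_1 = 3 + 3 = 6
N_2 = 3 + 6 = 9
N_3 = 3 + 9 = 12
Explicitly: u, w, v, f(u), f(w), f(v), f(f(u)), f(f(w)), f(f(v)), f(f(f(u))), f(f(f(w))), f(f(f(v))).

12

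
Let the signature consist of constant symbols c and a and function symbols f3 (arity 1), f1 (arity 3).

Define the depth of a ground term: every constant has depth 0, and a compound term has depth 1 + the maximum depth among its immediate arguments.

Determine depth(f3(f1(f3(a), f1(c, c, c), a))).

depth(f3(a)) = 1 + depth(a) = 1 + 0 = 1
depth(f1(c, c, c)) = 1 + max(0, 0, 0) = 1
depth(f1(f3(a), f1(c, c, c), a)) = 1 + max(1, 1, 0) = 2
depth(f3(f1(f3(a), f1(c, c, c), a))) = 1 + depth(f1(f3(a), f1(c, c, c), a)) = 1 + 2 = 3

3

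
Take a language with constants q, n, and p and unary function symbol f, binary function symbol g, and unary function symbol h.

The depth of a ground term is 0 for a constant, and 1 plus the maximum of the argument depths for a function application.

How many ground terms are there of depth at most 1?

Count level by level. With function symbols f/1, g/2, h/1, the terms of depth ≤ k are the 3 constants together with each function applied to depth-≤(k−1) tuples, so N_k = 3 + N_{k-1} + N_{k-1}^2 + N_{k-1}.
N_0 = 3
N_1 = 3 + 3 + 3^2 + 3 = 18

18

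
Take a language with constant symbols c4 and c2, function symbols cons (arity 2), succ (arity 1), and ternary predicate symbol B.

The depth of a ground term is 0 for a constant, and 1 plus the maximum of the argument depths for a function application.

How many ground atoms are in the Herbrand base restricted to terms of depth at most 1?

First count ground terms of depth ≤ 1.
If N_k denotes the number of depth-≤k ground terms, the 2 constants give N_0 = 2, and each function symbol of arity r contributes N_{k-1}^r new terms at level k: N_k = 2 + N_{k-1}^2 + N_{k-1}.
N_0 = 2
N_1 = 2 + 2^2 + 2 = 8
So |H| = 8.
A ground atom is a predicate applied to a tuple of terms from H, so the count is the sum over predicates of |H|^arity:
  B: 8^3 = 512
Total ground atoms: 512.

512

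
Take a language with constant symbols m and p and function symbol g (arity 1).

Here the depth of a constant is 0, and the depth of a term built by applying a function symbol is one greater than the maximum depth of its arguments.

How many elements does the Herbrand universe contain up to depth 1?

4

Count level by level. With function symbols g/1, the terms of depth ≤ k are the 2 constants together with each function applied to depth-≤(k−1) tuples, so N_k = 2 + N_{k-1}.
N_0 = 2
N_1 = 2 + 2 = 4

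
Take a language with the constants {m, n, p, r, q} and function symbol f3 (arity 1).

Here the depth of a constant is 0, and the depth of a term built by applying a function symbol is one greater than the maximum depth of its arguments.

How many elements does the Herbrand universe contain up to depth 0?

5

Count level by level. With function symbols f3/1, the terms of depth ≤ k are the 5 constants together with each function applied to depth-≤(k−1) tuples, so N_k = 5 + N_{k-1}.
N_0 = 5
Explicitly: m, n, p, r, q.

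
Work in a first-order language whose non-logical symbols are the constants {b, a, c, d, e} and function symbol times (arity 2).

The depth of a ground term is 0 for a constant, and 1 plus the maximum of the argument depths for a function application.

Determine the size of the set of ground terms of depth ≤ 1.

Let N_k count ground terms of depth at most k. Each non-constant term of depth ≤ k is some function symbol applied to depth-≤(k−1) arguments, giving N_k = 5 + N_{k-1}^2.
N_0 = 5
N_1 = 5 + 5^2 = 30

30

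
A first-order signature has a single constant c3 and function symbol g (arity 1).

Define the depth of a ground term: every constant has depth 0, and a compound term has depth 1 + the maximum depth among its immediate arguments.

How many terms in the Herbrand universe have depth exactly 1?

1

Count level by level. With function symbols g/1, the terms of depth ≤ k are the 1 constant together with each function applied to depth-≤(k−1) tuples, so N_k = 1 + N_{k-1}.
N_0 = 1
N_1 = 1 + 1 = 2
Terms of depth exactly 1: N_1 − N_0 = 2 − 1 = 1.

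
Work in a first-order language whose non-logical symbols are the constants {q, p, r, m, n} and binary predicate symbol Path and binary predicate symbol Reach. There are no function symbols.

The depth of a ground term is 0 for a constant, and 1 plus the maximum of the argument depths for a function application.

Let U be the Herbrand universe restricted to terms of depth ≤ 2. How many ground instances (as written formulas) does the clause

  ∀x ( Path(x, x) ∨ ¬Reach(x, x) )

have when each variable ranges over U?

Ground terms of depth ≤ 2:
  With no function symbols every ground term is a constant, so there are exactly 5 ground terms at every depth bound.
  N_0 = 5
  N_1 = 5
  N_2 = 5
So there are 5 ground terms available for substitution.
The clause has 1 distinct variable (x), which appears in the body. In the free term algebra distinct substitutions yield syntactically distinct ground instances.
Number of ground instances = 5.

5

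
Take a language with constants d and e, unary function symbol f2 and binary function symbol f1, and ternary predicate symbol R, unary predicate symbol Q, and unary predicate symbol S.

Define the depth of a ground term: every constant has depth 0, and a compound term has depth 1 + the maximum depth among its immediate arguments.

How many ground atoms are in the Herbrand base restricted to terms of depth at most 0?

First count ground terms of depth ≤ 0.
Let N_k count ground terms of depth at most k. Each non-constant term of depth ≤ k is some function symbol applied to depth-≤(k−1) arguments, giving N_k = 2 + N_{k-1} + N_{k-1}^2.
N_0 = 2
Explicitly: d, e.
So |H| = 2.
Ground atoms are formed by filling each argument slot of a predicate with a term from H, so an r-ary predicate gives |H|^r atoms:
  R: 2^3 = 8;  Q: 2;  S: 2
Total ground atoms: 8 + 2 + 2 = 12.

12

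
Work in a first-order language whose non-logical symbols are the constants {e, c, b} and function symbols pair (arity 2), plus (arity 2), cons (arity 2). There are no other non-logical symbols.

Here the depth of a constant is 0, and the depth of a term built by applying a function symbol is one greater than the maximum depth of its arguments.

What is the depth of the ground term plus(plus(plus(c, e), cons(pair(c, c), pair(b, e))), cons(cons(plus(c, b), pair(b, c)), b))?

4

depth(plus(c, e)) = 1 + max(0, 0) = 1
depth(pair(c, c)) = 1 + max(0, 0) = 1
depth(pair(b, e)) = 1 + max(0, 0) = 1
depth(cons(pair(c, c), pair(b, e))) = 1 + max(1, 1) = 2
depth(plus(plus(c, e), cons(pair(c, c), pair(b, e)))) = 1 + max(1, 2) = 3
depth(plus(c, b)) = 1 + max(0, 0) = 1
depth(pair(b, c)) = 1 + max(0, 0) = 1
depth(cons(plus(c, b), pair(b, c))) = 1 + max(1, 1) = 2
depth(cons(cons(plus(c, b), pair(b, c)), b)) = 1 + max(2, 0) = 3
depth(plus(plus(plus(c, e), cons(pair(c, c), pair(b, e))), cons(cons(plus(c, b), pair(b, c)), b))) = 1 + max(3, 3) = 4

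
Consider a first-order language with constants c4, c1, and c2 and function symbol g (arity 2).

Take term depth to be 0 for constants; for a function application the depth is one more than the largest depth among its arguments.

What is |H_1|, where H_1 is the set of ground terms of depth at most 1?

Let N_k count ground terms of depth at most k. Each non-constant term of depth ≤ k is some function symbol applied to depth-≤(k−1) arguments, giving N_k = 3 + N_{k-1}^2.
N_0 = 3
N_1 = 3 + 3^2 = 12
Explicitly: c4, c1, c2, g(c4, c4), g(c4, c1), g(c4, c2), g(c1, c4), g(c1, c1), g(c1, c2), g(c2, c4), g(c2, c1), g(c2, c2).

12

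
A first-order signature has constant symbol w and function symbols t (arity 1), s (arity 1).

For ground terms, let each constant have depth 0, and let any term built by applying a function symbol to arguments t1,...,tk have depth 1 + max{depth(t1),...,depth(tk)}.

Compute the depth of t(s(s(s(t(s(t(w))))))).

depth(t(w)) = 1 + depth(w) = 1 + 0 = 1
depth(s(t(w))) = 1 + depth(t(w)) = 1 + 1 = 2
depth(t(s(t(w)))) = 1 + depth(s(t(w))) = 1 + 2 = 3
depth(s(t(s(t(w))))) = 1 + depth(t(s(t(w)))) = 1 + 3 = 4
depth(s(s(t(s(t(w)))))) = 1 + depth(s(t(s(t(w))))) = 1 + 4 = 5
depth(s(s(s(t(s(t(w))))))) = 1 + depth(s(s(t(s(t(w)))))) = 1 + 5 = 6
depth(t(s(s(s(t(s(t(w)))))))) = 1 + depth(s(s(s(t(s(t(w))))))) = 1 + 6 = 7

7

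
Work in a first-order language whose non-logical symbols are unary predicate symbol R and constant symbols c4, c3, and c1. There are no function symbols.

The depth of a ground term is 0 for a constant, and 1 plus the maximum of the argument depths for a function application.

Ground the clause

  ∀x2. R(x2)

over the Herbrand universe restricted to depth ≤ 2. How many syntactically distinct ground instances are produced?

3

Ground terms of depth ≤ 2:
  With no function symbols every ground term is a constant, so there are exactly 3 ground terms at every depth bound.
  N_0 = 3
  N_1 = 3
  N_2 = 3
So there are 3 ground terms available for substitution.
The variable x2 ranges independently over the available ground terms, and distinct assignments produce distinct instances.
Number of ground instances = 3.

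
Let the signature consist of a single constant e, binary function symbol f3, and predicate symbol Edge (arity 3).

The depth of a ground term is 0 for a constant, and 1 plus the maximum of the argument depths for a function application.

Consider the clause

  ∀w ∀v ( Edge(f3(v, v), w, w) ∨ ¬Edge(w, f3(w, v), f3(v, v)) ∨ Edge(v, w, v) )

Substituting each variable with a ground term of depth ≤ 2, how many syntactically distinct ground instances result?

Ground terms of depth ≤ 2:
  Count level by level. With function symbols f3/2, the terms of depth ≤ k are the 1 constant together with each function applied to depth-≤(k−1) tuples, so N_k = 1 + N_{k-1}^2.
  N_0 = 1
  N_1 = 1 + 1^2 = 2
  N_2 = 1 + 2^2 = 5
So there are 5 ground terms available for substitution.
There are 2 variables to instantiate (w, v), each occurring in at least one literal, so different choices give different ground instances.
Number of ground instances = 5^2 = 25.

25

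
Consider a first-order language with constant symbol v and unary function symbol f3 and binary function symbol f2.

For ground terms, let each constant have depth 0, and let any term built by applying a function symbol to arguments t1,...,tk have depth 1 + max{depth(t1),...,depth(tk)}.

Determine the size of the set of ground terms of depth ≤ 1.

3

If N_k denotes the number of depth-≤k ground terms, the 1 constant gives N_0 = 1, and each function symbol of arity r contributes N_{k-1}^r new terms at level k: N_k = 1 + N_{k-1} + N_{k-1}^2.
N_0 = 1
N_1 = 1 + 1 + 1^2 = 3
Explicitly: v, f3(v), f2(v, v).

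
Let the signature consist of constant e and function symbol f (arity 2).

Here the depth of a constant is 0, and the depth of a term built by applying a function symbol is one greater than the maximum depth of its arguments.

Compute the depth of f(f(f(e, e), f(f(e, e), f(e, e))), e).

4

depth(f(e, e)) = 1 + max(0, 0) = 1
depth(f(f(e, e), f(e, e))) = 1 + max(1, 1) = 2
depth(f(f(e, e), f(f(e, e), f(e, e)))) = 1 + max(1, 2) = 3
depth(f(f(f(e, e), f(f(e, e), f(e, e))), e)) = 1 + max(3, 0) = 4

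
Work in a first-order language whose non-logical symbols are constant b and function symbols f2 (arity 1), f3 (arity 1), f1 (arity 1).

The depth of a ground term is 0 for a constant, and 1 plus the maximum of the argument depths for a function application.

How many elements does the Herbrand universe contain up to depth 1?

4

If N_k denotes the number of depth-≤k ground terms, the 1 constant gives N_0 = 1, and each function symbol of arity r contributes N_{k-1}^r new terms at level k: N_k = 1 + N_{k-1} + N_{k-1} + N_{k-1}.
N_0 = 1
N_1 = 1 + 1 + 1 + 1 = 4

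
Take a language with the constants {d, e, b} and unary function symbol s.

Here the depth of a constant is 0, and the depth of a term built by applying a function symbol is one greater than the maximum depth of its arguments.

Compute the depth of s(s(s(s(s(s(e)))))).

6

depth(s(e)) = 1 + depth(e) = 1 + 0 = 1
depth(s(s(e))) = 1 + depth(s(e)) = 1 + 1 = 2
depth(s(s(s(e)))) = 1 + depth(s(s(e))) = 1 + 2 = 3
depth(s(s(s(s(e))))) = 1 + depth(s(s(s(e)))) = 1 + 3 = 4
depth(s(s(s(s(s(e)))))) = 1 + depth(s(s(s(s(e))))) = 1 + 4 = 5
depth(s(s(s(s(s(s(e))))))) = 1 + depth(s(s(s(s(s(e)))))) = 1 + 5 = 6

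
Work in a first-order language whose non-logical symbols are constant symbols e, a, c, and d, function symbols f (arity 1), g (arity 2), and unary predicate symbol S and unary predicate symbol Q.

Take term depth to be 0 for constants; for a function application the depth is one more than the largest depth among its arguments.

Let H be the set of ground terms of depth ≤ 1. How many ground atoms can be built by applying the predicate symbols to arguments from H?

48

First count ground terms of depth ≤ 1.
Write N_k for the number of ground terms of depth ≤ k. A term of depth ≤ k is either a constant or a function symbol applied to arguments of depth ≤ k−1, so N_k = 4 + N_{k-1} + N_{k-1}^2.
N_0 = 4
N_1 = 4 + 4 + 4^2 = 24
So |H| = 24.
Each predicate of arity r yields |H|^r ground atoms (one per choice of an r-tuple from H):
  S: 24;  Q: 24
Total ground atoms: 24 + 24 = 48.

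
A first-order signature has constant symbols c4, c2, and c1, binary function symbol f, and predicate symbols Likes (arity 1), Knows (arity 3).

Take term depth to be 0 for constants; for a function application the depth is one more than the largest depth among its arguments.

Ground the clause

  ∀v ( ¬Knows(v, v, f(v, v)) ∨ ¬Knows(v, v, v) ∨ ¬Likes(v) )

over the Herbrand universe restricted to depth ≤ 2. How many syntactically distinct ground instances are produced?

Ground terms of depth ≤ 2:
  Count level by level. With function symbols f/2, the terms of depth ≤ k are the 3 constants together with each function applied to depth-≤(k−1) tuples, so N_k = 3 + N_{k-1}^2.
  N_0 = 3
  N_1 = 3 + 3^2 = 12
  N_2 = 3 + 12^2 = 147
So there are 147 ground terms available for substitution.
The body mentions the single quantified variable v; since ground terms form a free algebra, no two substitutions collapse to the same formula.
Number of ground instances = 147.

147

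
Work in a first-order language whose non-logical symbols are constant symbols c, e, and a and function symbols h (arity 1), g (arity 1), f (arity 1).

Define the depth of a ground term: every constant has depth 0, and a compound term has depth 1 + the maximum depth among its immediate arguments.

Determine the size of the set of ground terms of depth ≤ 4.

363

If N_k denotes the number of depth-≤k ground terms, the 3 constants give N_0 = 3, and each function symbol of arity r contributes N_{k-1}^r new terms at level k: N_k = 3 + N_{k-1} + N_{k-1} + N_{k-1}.
N_0 = 3
N_1 = 3 + 3 + 3 + 3 = 12
N_2 = 3 + 12 + 12 + 12 = 39
N_3 = 3 + 39 + 39 + 39 = 120
N_4 = 3 + 120 + 120 + 120 = 363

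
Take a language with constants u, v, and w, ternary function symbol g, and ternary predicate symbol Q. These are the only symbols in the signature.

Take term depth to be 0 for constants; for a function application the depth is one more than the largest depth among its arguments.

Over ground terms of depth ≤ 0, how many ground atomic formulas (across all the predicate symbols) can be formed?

First count ground terms of depth ≤ 0.
Let N_k = |{terms of depth ≤ k}|. Then N_0 = 3 and N_k = 3 + N_{k-1}^3 for k ≥ 1 (one summand per function symbol, arity giving the exponent).
N_0 = 3
So |H| = 3.
Ground atoms are formed by filling each argument slot of a predicate with a term from H, so an r-ary predicate gives |H|^r atoms:
  Q: 3^3 = 27
Total ground atoms: 27.

27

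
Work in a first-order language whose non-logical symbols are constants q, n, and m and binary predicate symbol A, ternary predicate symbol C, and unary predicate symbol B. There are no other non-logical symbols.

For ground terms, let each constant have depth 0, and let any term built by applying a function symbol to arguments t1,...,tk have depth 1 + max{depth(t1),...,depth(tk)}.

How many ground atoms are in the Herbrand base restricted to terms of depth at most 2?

39

First count ground terms of depth ≤ 2.
With no function symbols every ground term is a constant, so there are exactly 3 ground terms at every depth bound.
N_0 = 3
N_1 = 3
N_2 = 3
So |H| = 3.
A ground atom is a predicate applied to a tuple of terms from H, so the count is the sum over predicates of |H|^arity:
  A: 3^2 = 9;  C: 3^3 = 27;  B: 3
Total ground atoms: 9 + 27 + 3 = 39.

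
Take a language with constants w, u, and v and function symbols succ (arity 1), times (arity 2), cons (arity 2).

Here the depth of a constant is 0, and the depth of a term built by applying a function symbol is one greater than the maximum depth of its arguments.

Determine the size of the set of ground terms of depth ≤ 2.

1179

Let N_k = |{terms of depth ≤ k}|. Then N_0 = 3 and N_k = 3 + N_{k-1} + N_{k-1}^2 + N_{k-1}^2 for k ≥ 1 (one summand per function symbol, arity giving the exponent).
N_0 = 3
N_1 = 3 + 3 + 3^2 + 3^2 = 24
N_2 = 3 + 24 + 24^2 + 24^2 = 1179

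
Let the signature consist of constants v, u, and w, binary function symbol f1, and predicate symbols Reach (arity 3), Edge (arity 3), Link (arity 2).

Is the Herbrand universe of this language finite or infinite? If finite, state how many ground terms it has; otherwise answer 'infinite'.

infinite

The signature has at least one function symbol (f1, arity 2) and at least one constant (v).
Iterating f1 gives infinitely many distinct ground terms: v, f1(v, v), f1(f1(v, v), f1(v, v)), ...
So the Herbrand universe is infinite.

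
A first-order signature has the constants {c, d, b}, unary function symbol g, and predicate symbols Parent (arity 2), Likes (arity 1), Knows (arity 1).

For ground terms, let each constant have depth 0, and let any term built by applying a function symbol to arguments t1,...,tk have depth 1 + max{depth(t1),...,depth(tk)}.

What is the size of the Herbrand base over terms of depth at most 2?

99

First count ground terms of depth ≤ 2.
Let N_k count ground terms of depth at most k. Each non-constant term of depth ≤ k is some function symbol applied to depth-≤(k−1) arguments, giving N_k = 3 + N_{k-1}.
N_0 = 3
N_1 = 3 + 3 = 6
N_2 = 3 + 6 = 9
Explicitly: c, d, b, g(c), g(d), g(b), g(g(c)), g(g(d)), g(g(b)).
So |H| = 9.
For each predicate symbol, the number of ground atoms is |H| raised to its arity; summing:
  Parent: 9^2 = 81;  Likes: 9;  Knows: 9
Total ground atoms: 81 + 9 + 9 = 99.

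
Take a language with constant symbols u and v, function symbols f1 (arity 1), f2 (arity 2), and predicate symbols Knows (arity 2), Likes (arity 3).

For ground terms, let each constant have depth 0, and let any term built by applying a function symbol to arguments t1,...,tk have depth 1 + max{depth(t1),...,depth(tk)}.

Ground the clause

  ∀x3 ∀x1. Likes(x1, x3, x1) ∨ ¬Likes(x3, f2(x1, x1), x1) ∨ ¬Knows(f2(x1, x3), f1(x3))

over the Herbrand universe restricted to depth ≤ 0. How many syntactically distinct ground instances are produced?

4

Ground terms of depth ≤ 0:
  Count level by level. With function symbols f1/1, f2/2, the terms of depth ≤ k are the 2 constants together with each function applied to depth-≤(k−1) tuples, so N_k = 2 + N_{k-1} + N_{k-1}^2.
  N_0 = 2
So there are 2 ground terms available for substitution.
Each of x3, x1 ranges independently over the available ground terms, and distinct assignments produce distinct instances.
Number of ground instances = 2^2 = 4.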